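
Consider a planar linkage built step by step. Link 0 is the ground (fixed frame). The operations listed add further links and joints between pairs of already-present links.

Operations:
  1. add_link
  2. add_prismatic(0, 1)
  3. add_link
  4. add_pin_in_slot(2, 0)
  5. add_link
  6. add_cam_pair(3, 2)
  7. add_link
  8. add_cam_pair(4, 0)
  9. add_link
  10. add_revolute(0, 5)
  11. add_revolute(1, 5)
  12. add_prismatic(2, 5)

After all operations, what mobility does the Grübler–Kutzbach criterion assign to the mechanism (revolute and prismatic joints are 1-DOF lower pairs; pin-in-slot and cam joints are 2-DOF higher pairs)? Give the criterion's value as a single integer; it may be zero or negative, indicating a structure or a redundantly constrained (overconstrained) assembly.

L=1 J1=0 J2=0
add link → L=2 J1=0 J2=0
P@0,1 dof=1 J1 → L=2 J1=1 J2=0
add link → L=3 J1=1 J2=0
PS@2,0 dof=2 J2 → L=3 J1=1 J2=1
add link → L=4 J1=1 J2=1
C@3,2 dof=2 J2 → L=4 J1=1 J2=2
add link → L=5 J1=1 J2=2
C@4,0 dof=2 J2 → L=5 J1=1 J2=3
add link → L=6 J1=1 J2=3
R@0,5 dof=1 J1 → L=6 J1=2 J2=3
R@1,5 dof=1 J1 → L=6 J1=3 J2=3
P@2,5 dof=1 J1 → L=6 J1=4 J2=3
M=3(L−1)−2J1−J2=3·5−2·4−3=4

M = 4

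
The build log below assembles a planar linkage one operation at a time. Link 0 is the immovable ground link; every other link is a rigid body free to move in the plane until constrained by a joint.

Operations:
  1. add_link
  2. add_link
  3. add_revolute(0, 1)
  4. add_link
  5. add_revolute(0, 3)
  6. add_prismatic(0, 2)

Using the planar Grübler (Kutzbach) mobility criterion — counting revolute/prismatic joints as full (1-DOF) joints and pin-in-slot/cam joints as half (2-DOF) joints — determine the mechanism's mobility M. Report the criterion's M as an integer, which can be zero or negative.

[1;0;0] (link 0 is ground)
L+ [2;0;0]
L+ [3;0;0]
R(0,1)∈J1 [3;1;0]
L+ [4;1;0]
R(0,3)∈J1 [4;2;0]
P(0,2)∈J1 [4;3;0]
mobility = 9 − 6 − 0 = 3

M = 3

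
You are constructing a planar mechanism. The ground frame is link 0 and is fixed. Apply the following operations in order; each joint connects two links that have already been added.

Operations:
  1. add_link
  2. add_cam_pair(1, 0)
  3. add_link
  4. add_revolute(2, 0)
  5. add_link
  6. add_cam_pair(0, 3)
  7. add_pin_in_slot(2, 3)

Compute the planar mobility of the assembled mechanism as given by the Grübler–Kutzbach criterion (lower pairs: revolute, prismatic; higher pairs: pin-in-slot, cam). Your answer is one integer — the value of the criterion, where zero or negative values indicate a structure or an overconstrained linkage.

link 0 = ground. State L|J1|J2 = 1|0|0
+link1  2|0|0
C(1,0) f=2→J2  2|0|1
+link2  3|0|1
R(2,0) f=1→J1  3|1|1
+link3  4|1|1
C(0,3) f=2→J2  4|1|2
PS(2,3) f=2→J2  4|1|3
M = 3(4−1)−2·1−3 = 9−2−3 = 4

M = 4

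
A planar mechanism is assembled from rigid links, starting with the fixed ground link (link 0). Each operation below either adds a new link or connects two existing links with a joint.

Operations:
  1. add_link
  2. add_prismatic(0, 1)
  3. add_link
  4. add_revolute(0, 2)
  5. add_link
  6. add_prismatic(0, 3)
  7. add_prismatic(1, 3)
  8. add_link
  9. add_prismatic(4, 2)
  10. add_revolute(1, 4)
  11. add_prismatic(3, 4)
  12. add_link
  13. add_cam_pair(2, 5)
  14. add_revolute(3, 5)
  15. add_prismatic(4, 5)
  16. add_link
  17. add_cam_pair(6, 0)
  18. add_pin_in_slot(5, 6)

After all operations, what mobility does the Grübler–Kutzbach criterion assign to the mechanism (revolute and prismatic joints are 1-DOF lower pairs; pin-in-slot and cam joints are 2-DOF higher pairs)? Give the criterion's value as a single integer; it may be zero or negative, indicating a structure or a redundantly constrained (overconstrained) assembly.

M = -3

ground; <1,0,0>
#1 <2,0,0>
P:0↔1 J1 <2,1,0>
#2 <3,1,0>
R:0↔2 J1 <3,2,0>
#3 <4,2,0>
P:0↔3 J1 <4,3,0>
P:1↔3 J1 <4,4,0>
#4 <5,4,0>
P:4↔2 J1 <5,5,0>
R:1↔4 J1 <5,6,0>
P:3↔4 J1 <5,7,0>
#5 <6,7,0>
C:2↔5 J2 <6,7,1>
R:3↔5 J1 <6,8,1>
P:4↔5 J1 <6,9,1>
#6 <7,9,1>
C:6↔0 J2 <7,9,2>
PS:5↔6 J2 <7,9,3>
3×6 − 2×9 − 1×3 = -3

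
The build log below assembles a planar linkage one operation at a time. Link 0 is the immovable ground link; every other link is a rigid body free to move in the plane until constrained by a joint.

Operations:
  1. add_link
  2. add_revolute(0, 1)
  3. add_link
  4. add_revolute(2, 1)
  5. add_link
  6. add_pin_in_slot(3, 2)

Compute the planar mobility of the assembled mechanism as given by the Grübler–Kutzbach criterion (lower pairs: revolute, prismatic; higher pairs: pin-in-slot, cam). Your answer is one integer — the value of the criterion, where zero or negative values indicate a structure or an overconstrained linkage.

L=1 J1=0 J2=0
add link → L=2 J1=0 J2=0
R@0,1 dof=1 J1 → L=2 J1=1 J2=0
add link → L=3 J1=1 J2=0
R@2,1 dof=1 J1 → L=3 J1=2 J2=0
add link → L=4 J1=2 J2=0
PS@3,2 dof=2 J2 → L=4 J1=2 J2=1
M=3(L−1)−2J1−J2=3·3−2·2−1=4

M = 4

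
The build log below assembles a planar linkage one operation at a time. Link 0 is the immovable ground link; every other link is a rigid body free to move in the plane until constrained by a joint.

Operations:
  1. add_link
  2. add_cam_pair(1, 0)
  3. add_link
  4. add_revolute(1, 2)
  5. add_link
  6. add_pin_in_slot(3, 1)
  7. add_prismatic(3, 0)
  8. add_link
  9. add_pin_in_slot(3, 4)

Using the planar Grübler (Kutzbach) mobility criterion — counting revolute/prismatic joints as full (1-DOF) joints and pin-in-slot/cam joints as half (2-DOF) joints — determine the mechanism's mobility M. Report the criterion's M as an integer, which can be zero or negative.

(L,J1,J2)=(1,0,0); link0 fixed
link1: (2,0,0)
C 1-0 [J2]: (2,0,1)
link2: (3,0,1)
R 1-2 [J1]: (3,1,1)
link3: (4,1,1)
PS 3-1 [J2]: (4,1,2)
P 3-0 [J1]: (4,2,2)
link4: (5,2,2)
PS 3-4 [J2]: (5,2,3)
Grübler: 3·4 − 2·2 − 3 = 5

M = 5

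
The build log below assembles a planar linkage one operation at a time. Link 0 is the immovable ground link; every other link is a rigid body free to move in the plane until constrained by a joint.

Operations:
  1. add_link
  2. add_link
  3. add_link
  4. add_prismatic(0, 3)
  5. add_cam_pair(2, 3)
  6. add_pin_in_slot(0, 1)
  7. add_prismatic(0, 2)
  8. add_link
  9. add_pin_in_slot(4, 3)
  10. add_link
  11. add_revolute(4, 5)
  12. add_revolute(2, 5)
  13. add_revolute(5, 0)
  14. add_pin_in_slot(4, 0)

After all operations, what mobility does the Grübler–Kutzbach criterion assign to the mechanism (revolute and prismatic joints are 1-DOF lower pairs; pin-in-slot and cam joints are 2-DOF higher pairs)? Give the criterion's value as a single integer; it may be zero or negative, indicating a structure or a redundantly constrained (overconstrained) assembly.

(L,J1,J2)=(1,0,0); link0 fixed
link1: (2,0,0)
link2: (3,0,0)
link3: (4,0,0)
P 0-3 [J1]: (4,1,0)
C 2-3 [J2]: (4,1,1)
PS 0-1 [J2]: (4,1,2)
P 0-2 [J1]: (4,2,2)
link4: (5,2,2)
PS 4-3 [J2]: (5,2,3)
link5: (6,2,3)
R 4-5 [J1]: (6,3,3)
R 2-5 [J1]: (6,4,3)
R 5-0 [J1]: (6,5,3)
PS 4-0 [J2]: (6,5,4)
Grübler: 3·5 − 2·5 − 4 = 1

M = 1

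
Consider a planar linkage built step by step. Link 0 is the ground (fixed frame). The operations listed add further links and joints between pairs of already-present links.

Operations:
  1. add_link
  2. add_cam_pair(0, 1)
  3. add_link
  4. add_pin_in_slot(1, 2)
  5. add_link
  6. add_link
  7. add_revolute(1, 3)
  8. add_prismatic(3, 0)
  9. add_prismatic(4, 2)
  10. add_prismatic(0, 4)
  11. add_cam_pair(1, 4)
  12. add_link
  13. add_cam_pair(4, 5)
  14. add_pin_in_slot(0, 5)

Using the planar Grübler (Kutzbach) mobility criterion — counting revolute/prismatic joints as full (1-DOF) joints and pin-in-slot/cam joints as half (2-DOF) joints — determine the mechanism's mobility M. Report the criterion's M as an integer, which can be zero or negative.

M = 2

(L,J1,J2)=(1,0,0); link0 fixed
link1: (2,0,0)
C 0-1 [J2]: (2,0,1)
link2: (3,0,1)
PS 1-2 [J2]: (3,0,2)
link3: (4,0,2)
link4: (5,0,2)
R 1-3 [J1]: (5,1,2)
P 3-0 [J1]: (5,2,2)
P 4-2 [J1]: (5,3,2)
P 0-4 [J1]: (5,4,2)
C 1-4 [J2]: (5,4,3)
link5: (6,4,3)
C 4-5 [J2]: (6,4,4)
PS 0-5 [J2]: (6,4,5)
Grübler: 3·5 − 2·4 − 5 = 2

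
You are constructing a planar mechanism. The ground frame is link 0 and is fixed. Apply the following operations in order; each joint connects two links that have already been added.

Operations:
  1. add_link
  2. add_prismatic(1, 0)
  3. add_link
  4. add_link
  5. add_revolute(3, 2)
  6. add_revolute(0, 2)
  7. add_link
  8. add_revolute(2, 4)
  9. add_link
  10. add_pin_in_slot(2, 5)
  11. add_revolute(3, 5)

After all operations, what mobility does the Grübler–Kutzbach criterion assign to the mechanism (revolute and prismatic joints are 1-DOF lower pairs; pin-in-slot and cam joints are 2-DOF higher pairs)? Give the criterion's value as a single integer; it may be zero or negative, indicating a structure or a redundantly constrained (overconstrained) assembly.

ground; <1,0,0>
#1 <2,0,0>
P:1↔0 J1 <2,1,0>
#2 <3,1,0>
#3 <4,1,0>
R:3↔2 J1 <4,2,0>
R:0↔2 J1 <4,3,0>
#4 <5,3,0>
R:2↔4 J1 <5,4,0>
#5 <6,4,0>
PS:2↔5 J2 <6,4,1>
R:3↔5 J1 <6,5,1>
3×5 − 2×5 − 1×1 = 4

M = 4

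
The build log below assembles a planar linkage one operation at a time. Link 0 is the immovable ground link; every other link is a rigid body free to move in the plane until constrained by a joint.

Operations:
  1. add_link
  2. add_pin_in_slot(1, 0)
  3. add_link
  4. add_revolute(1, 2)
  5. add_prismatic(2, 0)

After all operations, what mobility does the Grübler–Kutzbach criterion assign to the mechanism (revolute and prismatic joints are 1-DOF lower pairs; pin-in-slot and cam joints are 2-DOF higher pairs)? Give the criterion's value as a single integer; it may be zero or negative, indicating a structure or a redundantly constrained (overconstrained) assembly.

M = 1

[1;0;0] (link 0 is ground)
L+ [2;0;0]
PS(1,0)∈J2 [2;0;1]
L+ [3;0;1]
R(1,2)∈J1 [3;1;1]
P(2,0)∈J1 [3;2;1]
mobility = 6 − 4 − 1 = 1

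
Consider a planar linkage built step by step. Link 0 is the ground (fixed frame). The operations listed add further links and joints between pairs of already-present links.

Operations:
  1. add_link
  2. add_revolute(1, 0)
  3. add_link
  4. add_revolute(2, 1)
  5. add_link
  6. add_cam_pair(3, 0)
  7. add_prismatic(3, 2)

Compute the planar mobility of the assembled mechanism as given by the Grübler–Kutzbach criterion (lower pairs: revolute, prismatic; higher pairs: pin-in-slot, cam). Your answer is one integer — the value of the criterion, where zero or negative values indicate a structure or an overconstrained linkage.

M = 2

ground; <1,0,0>
#1 <2,0,0>
R:1↔0 J1 <2,1,0>
#2 <3,1,0>
R:2↔1 J1 <3,2,0>
#3 <4,2,0>
C:3↔0 J2 <4,2,1>
P:3↔2 J1 <4,3,1>
3×3 − 2×3 − 1×1 = 2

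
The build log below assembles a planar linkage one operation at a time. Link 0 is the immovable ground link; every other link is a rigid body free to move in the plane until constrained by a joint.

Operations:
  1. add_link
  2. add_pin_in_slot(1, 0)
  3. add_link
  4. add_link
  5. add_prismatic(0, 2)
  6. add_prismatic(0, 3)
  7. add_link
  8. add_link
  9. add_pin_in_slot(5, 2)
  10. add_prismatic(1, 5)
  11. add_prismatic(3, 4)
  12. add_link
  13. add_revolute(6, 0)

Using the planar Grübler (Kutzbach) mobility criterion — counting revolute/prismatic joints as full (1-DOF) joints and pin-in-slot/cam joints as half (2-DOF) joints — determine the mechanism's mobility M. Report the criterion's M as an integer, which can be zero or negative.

ground; <1,0,0>
#1 <2,0,0>
PS:1↔0 J2 <2,0,1>
#2 <3,0,1>
#3 <4,0,1>
P:0↔2 J1 <4,1,1>
P:0↔3 J1 <4,2,1>
#4 <5,2,1>
#5 <6,2,1>
PS:5↔2 J2 <6,2,2>
P:1↔5 J1 <6,3,2>
P:3↔4 J1 <6,4,2>
#6 <7,4,2>
R:6↔0 J1 <7,5,2>
3×6 − 2×5 − 1×2 = 6

M = 6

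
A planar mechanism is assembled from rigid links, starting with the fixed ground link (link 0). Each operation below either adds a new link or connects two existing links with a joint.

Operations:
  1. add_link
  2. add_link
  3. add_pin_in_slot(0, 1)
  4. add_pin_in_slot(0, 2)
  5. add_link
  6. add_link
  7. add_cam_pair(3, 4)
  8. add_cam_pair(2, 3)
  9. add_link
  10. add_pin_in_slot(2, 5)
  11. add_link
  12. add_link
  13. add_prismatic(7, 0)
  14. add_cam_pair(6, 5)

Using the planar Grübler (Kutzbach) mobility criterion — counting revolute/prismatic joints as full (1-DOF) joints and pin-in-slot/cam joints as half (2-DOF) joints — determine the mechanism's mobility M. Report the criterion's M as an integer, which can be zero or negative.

M = 13

[1;0;0] (link 0 is ground)
L+ [2;0;0]
L+ [3;0;0]
PS(0,1)∈J2 [3;0;1]
PS(0,2)∈J2 [3;0;2]
L+ [4;0;2]
L+ [5;0;2]
C(3,4)∈J2 [5;0;3]
C(2,3)∈J2 [5;0;4]
L+ [6;0;4]
PS(2,5)∈J2 [6;0;5]
L+ [7;0;5]
L+ [8;0;5]
P(7,0)∈J1 [8;1;5]
C(6,5)∈J2 [8;1;6]
mobility = 21 − 2 − 6 = 13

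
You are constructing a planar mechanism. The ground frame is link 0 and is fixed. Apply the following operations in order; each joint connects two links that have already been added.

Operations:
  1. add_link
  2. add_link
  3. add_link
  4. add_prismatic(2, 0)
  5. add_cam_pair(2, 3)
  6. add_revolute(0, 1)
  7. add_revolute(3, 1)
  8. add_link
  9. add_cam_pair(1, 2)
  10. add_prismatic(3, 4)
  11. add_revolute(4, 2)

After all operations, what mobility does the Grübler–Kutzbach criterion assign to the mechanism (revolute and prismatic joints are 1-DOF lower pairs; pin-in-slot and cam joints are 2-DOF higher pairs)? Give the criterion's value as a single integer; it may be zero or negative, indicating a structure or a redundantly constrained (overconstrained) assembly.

M = 0

L=1 J1=0 J2=0
add link → L=2 J1=0 J2=0
add link → L=3 J1=0 J2=0
add link → L=4 J1=0 J2=0
P@2,0 dof=1 J1 → L=4 J1=1 J2=0
C@2,3 dof=2 J2 → L=4 J1=1 J2=1
R@0,1 dof=1 J1 → L=4 J1=2 J2=1
R@3,1 dof=1 J1 → L=4 J1=3 J2=1
add link → L=5 J1=3 J2=1
C@1,2 dof=2 J2 → L=5 J1=3 J2=2
P@3,4 dof=1 J1 → L=5 J1=4 J2=2
R@4,2 dof=1 J1 → L=5 J1=5 J2=2
M=3(L−1)−2J1−J2=3·4−2·5−2=0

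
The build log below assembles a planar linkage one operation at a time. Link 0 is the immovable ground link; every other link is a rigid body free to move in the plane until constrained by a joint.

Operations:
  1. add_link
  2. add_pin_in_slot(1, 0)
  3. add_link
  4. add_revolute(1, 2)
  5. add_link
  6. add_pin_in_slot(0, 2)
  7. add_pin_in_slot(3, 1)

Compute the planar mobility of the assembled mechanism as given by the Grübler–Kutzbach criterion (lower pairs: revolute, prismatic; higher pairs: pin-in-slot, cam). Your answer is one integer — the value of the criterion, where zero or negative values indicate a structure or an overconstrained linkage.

M = 4

ground; <1,0,0>
#1 <2,0,0>
PS:1↔0 J2 <2,0,1>
#2 <3,0,1>
R:1↔2 J1 <3,1,1>
#3 <4,1,1>
PS:0↔2 J2 <4,1,2>
PS:3↔1 J2 <4,1,3>
3×3 − 2×1 − 1×3 = 4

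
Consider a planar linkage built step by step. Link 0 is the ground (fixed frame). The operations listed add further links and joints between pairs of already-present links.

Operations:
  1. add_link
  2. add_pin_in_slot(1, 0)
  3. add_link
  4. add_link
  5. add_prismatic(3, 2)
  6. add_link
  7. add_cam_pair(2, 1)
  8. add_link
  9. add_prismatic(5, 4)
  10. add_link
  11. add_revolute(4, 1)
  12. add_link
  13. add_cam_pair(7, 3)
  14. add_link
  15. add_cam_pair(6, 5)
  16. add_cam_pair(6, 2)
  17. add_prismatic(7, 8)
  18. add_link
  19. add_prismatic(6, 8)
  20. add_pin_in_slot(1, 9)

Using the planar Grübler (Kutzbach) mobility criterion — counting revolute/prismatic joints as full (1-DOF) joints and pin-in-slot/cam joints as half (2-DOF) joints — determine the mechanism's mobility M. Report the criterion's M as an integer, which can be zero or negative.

M = 11

(L,J1,J2)=(1,0,0); link0 fixed
link1: (2,0,0)
PS 1-0 [J2]: (2,0,1)
link2: (3,0,1)
link3: (4,0,1)
P 3-2 [J1]: (4,1,1)
link4: (5,1,1)
C 2-1 [J2]: (5,1,2)
link5: (6,1,2)
P 5-4 [J1]: (6,2,2)
link6: (7,2,2)
R 4-1 [J1]: (7,3,2)
link7: (8,3,2)
C 7-3 [J2]: (8,3,3)
link8: (9,3,3)
C 6-5 [J2]: (9,3,4)
C 6-2 [J2]: (9,3,5)
P 7-8 [J1]: (9,4,5)
link9: (10,4,5)
P 6-8 [J1]: (10,5,5)
PS 1-9 [J2]: (10,5,6)
Grübler: 3·9 − 2·5 − 6 = 11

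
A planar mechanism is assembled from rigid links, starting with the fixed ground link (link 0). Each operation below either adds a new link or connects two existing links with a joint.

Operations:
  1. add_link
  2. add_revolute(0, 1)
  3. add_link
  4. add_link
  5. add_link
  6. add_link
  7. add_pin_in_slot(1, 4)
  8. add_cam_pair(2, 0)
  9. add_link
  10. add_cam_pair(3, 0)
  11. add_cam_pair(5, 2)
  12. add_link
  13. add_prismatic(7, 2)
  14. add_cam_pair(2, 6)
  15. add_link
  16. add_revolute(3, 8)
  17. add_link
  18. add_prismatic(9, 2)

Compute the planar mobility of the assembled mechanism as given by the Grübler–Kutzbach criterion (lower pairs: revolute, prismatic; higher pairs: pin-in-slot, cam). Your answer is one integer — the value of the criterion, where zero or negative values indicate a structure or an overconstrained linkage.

link 0 = ground. State L|J1|J2 = 1|0|0
+link1  2|0|0
R(0,1) f=1→J1  2|1|0
+link2  3|1|0
+link3  4|1|0
+link4  5|1|0
+link5  6|1|0
PS(1,4) f=2→J2  6|1|1
C(2,0) f=2→J2  6|1|2
+link6  7|1|2
C(3,0) f=2→J2  7|1|3
C(5,2) f=2→J2  7|1|4
+link7  8|1|4
P(7,2) f=1→J1  8|2|4
C(2,6) f=2→J2  8|2|5
+link8  9|2|5
R(3,8) f=1→J1  9|3|5
+link9  10|3|5
P(9,2) f=1→J1  10|4|5
M = 3(10−1)−2·4−5 = 27−8−5 = 14

M = 14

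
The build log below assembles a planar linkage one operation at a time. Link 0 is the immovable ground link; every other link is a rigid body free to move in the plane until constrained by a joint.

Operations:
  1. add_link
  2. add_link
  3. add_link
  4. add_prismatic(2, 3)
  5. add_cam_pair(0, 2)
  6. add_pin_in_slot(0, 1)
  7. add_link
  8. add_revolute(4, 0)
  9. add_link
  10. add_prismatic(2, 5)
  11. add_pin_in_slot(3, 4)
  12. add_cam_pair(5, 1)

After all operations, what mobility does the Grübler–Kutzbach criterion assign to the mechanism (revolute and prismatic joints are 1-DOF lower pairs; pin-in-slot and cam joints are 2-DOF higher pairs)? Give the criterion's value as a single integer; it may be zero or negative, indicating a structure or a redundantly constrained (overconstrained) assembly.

(L,J1,J2)=(1,0,0); link0 fixed
link1: (2,0,0)
link2: (3,0,0)
link3: (4,0,0)
P 2-3 [J1]: (4,1,0)
C 0-2 [J2]: (4,1,1)
PS 0-1 [J2]: (4,1,2)
link4: (5,1,2)
R 4-0 [J1]: (5,2,2)
link5: (6,2,2)
P 2-5 [J1]: (6,3,2)
PS 3-4 [J2]: (6,3,3)
C 5-1 [J2]: (6,3,4)
Grübler: 3·5 − 2·3 − 4 = 5

M = 5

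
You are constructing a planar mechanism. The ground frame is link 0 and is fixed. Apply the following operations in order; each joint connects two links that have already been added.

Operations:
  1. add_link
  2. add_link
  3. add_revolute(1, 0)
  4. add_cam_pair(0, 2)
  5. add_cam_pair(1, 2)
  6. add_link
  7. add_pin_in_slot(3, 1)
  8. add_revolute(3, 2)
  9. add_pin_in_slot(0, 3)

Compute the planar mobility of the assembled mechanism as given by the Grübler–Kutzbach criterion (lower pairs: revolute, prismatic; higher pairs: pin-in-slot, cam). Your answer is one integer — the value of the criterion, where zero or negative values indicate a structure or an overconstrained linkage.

M = 1

(L,J1,J2)=(1,0,0); link0 fixed
link1: (2,0,0)
link2: (3,0,0)
R 1-0 [J1]: (3,1,0)
C 0-2 [J2]: (3,1,1)
C 1-2 [J2]: (3,1,2)
link3: (4,1,2)
PS 3-1 [J2]: (4,1,3)
R 3-2 [J1]: (4,2,3)
PS 0-3 [J2]: (4,2,4)
Grübler: 3·3 − 2·2 − 4 = 1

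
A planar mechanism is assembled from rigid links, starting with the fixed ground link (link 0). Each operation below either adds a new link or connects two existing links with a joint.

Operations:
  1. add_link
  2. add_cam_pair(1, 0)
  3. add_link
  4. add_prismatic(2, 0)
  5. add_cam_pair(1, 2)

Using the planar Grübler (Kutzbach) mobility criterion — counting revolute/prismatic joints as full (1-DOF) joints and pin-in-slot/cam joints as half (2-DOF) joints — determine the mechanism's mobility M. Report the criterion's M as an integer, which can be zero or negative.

M = 2

link 0 = ground. State L|J1|J2 = 1|0|0
+link1  2|0|0
C(1,0) f=2→J2  2|0|1
+link2  3|0|1
P(2,0) f=1→J1  3|1|1
C(1,2) f=2→J2  3|1|2
M = 3(3−1)−2·1−2 = 6−2−2 = 2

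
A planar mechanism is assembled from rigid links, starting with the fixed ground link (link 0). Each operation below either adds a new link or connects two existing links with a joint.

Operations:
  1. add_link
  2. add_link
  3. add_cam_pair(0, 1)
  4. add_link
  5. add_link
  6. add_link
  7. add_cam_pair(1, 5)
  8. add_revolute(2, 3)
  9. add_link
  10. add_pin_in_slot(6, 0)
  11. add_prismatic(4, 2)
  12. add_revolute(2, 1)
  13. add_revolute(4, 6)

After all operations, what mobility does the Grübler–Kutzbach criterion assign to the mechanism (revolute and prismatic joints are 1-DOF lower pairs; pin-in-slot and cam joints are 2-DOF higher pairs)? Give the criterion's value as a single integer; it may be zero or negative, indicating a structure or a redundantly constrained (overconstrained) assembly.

L=1 J1=0 J2=0
add link → L=2 J1=0 J2=0
add link → L=3 J1=0 J2=0
C@0,1 dof=2 J2 → L=3 J1=0 J2=1
add link → L=4 J1=0 J2=1
add link → L=5 J1=0 J2=1
add link → L=6 J1=0 J2=1
C@1,5 dof=2 J2 → L=6 J1=0 J2=2
R@2,3 dof=1 J1 → L=6 J1=1 J2=2
add link → L=7 J1=1 J2=2
PS@6,0 dof=2 J2 → L=7 J1=1 J2=3
P@4,2 dof=1 J1 → L=7 J1=2 J2=3
R@2,1 dof=1 J1 → L=7 J1=3 J2=3
R@4,6 dof=1 J1 → L=7 J1=4 J2=3
M=3(L−1)−2J1−J2=3·6−2·4−3=7

M = 7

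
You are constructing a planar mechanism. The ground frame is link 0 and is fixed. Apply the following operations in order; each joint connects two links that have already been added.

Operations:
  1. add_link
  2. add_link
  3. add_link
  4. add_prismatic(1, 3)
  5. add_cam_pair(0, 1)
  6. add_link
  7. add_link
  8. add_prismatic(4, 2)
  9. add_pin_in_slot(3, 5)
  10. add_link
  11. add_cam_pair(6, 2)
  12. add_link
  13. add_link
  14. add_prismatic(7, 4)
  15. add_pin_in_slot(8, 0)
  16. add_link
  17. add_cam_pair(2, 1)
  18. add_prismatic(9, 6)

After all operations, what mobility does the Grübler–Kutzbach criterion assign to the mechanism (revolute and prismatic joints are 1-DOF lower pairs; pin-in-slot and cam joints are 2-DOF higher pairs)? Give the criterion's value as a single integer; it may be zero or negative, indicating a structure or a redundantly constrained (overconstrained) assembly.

M = 14

L=1 J1=0 J2=0
add link → L=2 J1=0 J2=0
add link → L=3 J1=0 J2=0
add link → L=4 J1=0 J2=0
P@1,3 dof=1 J1 → L=4 J1=1 J2=0
C@0,1 dof=2 J2 → L=4 J1=1 J2=1
add link → L=5 J1=1 J2=1
add link → L=6 J1=1 J2=1
P@4,2 dof=1 J1 → L=6 J1=2 J2=1
PS@3,5 dof=2 J2 → L=6 J1=2 J2=2
add link → L=7 J1=2 J2=2
C@6,2 dof=2 J2 → L=7 J1=2 J2=3
add link → L=8 J1=2 J2=3
add link → L=9 J1=2 J2=3
P@7,4 dof=1 J1 → L=9 J1=3 J2=3
PS@8,0 dof=2 J2 → L=9 J1=3 J2=4
add link → L=10 J1=3 J2=4
C@2,1 dof=2 J2 → L=10 J1=3 J2=5
P@9,6 dof=1 J1 → L=10 J1=4 J2=5
M=3(L−1)−2J1−J2=3·9−2·4−5=14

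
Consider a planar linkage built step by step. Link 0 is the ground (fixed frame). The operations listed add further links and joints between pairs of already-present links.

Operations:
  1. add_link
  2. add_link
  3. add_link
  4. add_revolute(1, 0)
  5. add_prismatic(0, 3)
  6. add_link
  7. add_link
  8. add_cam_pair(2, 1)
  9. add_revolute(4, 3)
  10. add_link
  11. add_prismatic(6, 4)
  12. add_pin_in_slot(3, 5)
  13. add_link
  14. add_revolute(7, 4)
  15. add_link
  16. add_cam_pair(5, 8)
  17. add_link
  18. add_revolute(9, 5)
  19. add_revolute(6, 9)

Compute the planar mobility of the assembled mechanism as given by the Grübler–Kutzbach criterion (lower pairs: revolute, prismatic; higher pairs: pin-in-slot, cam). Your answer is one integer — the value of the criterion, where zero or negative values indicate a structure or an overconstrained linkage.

M = 10

ground; <1,0,0>
#1 <2,0,0>
#2 <3,0,0>
#3 <4,0,0>
R:1↔0 J1 <4,1,0>
P:0↔3 J1 <4,2,0>
#4 <5,2,0>
#5 <6,2,0>
C:2↔1 J2 <6,2,1>
R:4↔3 J1 <6,3,1>
#6 <7,3,1>
P:6↔4 J1 <7,4,1>
PS:3↔5 J2 <7,4,2>
#7 <8,4,2>
R:7↔4 J1 <8,5,2>
#8 <9,5,2>
C:5↔8 J2 <9,5,3>
#9 <10,5,3>
R:9↔5 J1 <10,6,3>
R:6↔9 J1 <10,7,3>
3×9 − 2×7 − 1×3 = 10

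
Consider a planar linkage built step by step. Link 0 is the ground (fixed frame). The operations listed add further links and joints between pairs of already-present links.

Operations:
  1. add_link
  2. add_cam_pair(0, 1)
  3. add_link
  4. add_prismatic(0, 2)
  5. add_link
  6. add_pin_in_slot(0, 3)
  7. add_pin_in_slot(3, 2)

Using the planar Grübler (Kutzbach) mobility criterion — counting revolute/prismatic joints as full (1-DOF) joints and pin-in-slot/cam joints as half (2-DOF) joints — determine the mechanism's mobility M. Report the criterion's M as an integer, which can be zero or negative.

M = 4

link 0 = ground. State L|J1|J2 = 1|0|0
+link1  2|0|0
C(0,1) f=2→J2  2|0|1
+link2  3|0|1
P(0,2) f=1→J1  3|1|1
+link3  4|1|1
PS(0,3) f=2→J2  4|1|2
PS(3,2) f=2→J2  4|1|3
M = 3(4−1)−2·1−3 = 9−2−3 = 4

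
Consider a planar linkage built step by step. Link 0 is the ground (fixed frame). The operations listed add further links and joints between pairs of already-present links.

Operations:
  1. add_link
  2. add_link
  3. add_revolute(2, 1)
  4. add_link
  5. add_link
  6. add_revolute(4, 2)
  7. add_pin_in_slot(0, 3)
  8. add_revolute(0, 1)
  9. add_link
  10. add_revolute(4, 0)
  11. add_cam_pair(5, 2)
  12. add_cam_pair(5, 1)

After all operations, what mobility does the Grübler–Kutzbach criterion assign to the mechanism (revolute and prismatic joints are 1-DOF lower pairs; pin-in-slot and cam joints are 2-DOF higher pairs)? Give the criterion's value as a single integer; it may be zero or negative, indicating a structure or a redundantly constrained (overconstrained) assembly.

M = 4

L=1 J1=0 J2=0
add link → L=2 J1=0 J2=0
add link → L=3 J1=0 J2=0
R@2,1 dof=1 J1 → L=3 J1=1 J2=0
add link → L=4 J1=1 J2=0
add link → L=5 J1=1 J2=0
R@4,2 dof=1 J1 → L=5 J1=2 J2=0
PS@0,3 dof=2 J2 → L=5 J1=2 J2=1
R@0,1 dof=1 J1 → L=5 J1=3 J2=1
add link → L=6 J1=3 J2=1
R@4,0 dof=1 J1 → L=6 J1=4 J2=1
C@5,2 dof=2 J2 → L=6 J1=4 J2=2
C@5,1 dof=2 J2 → L=6 J1=4 J2=3
M=3(L−1)−2J1−J2=3·5−2·4−3=4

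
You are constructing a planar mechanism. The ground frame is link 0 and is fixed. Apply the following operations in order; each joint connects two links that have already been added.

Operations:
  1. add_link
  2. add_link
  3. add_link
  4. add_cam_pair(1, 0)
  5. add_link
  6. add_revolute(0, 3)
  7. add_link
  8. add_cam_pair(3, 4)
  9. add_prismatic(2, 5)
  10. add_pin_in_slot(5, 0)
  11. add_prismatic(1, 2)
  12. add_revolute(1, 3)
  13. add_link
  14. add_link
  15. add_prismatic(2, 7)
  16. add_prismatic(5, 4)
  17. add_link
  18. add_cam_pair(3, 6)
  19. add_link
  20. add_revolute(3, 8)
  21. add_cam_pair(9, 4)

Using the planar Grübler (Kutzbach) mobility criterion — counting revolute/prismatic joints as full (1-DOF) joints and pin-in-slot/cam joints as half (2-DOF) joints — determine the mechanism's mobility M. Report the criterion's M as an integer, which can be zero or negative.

M = 8

[1;0;0] (link 0 is ground)
L+ [2;0;0]
L+ [3;0;0]
L+ [4;0;0]
C(1,0)∈J2 [4;0;1]
L+ [5;0;1]
R(0,3)∈J1 [5;1;1]
L+ [6;1;1]
C(3,4)∈J2 [6;1;2]
P(2,5)∈J1 [6;2;2]
PS(5,0)∈J2 [6;2;3]
P(1,2)∈J1 [6;3;3]
R(1,3)∈J1 [6;4;3]
L+ [7;4;3]
L+ [8;4;3]
P(2,7)∈J1 [8;5;3]
P(5,4)∈J1 [8;6;3]
L+ [9;6;3]
C(3,6)∈J2 [9;6;4]
L+ [10;6;4]
R(3,8)∈J1 [10;7;4]
C(9,4)∈J2 [10;7;5]
mobility = 27 − 14 − 5 = 8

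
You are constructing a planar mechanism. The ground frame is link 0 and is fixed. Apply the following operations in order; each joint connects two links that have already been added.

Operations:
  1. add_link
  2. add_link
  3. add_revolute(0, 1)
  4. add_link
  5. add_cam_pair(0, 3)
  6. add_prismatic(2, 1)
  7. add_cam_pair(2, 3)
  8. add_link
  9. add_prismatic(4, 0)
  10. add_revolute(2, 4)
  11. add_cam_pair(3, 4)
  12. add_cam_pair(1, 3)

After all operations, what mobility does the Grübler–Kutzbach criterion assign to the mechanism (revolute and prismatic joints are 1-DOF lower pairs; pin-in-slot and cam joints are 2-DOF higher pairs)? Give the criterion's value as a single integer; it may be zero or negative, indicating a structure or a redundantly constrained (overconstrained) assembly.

M = 0

(L,J1,J2)=(1,0,0); link0 fixed
link1: (2,0,0)
link2: (3,0,0)
R 0-1 [J1]: (3,1,0)
link3: (4,1,0)
C 0-3 [J2]: (4,1,1)
P 2-1 [J1]: (4,2,1)
C 2-3 [J2]: (4,2,2)
link4: (5,2,2)
P 4-0 [J1]: (5,3,2)
R 2-4 [J1]: (5,4,2)
C 3-4 [J2]: (5,4,3)
C 1-3 [J2]: (5,4,4)
Grübler: 3·4 − 2·4 − 4 = 0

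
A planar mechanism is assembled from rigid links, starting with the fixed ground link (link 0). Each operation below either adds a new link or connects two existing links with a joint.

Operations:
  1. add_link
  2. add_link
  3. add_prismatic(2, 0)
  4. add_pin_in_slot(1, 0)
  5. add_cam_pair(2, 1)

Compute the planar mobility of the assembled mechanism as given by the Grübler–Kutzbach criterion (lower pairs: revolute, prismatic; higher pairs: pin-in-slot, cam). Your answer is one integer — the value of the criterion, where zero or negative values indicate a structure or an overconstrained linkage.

[1;0;0] (link 0 is ground)
L+ [2;0;0]
L+ [3;0;0]
P(2,0)∈J1 [3;1;0]
PS(1,0)∈J2 [3;1;1]
C(2,1)∈J2 [3;1;2]
mobility = 6 − 2 − 2 = 2

M = 2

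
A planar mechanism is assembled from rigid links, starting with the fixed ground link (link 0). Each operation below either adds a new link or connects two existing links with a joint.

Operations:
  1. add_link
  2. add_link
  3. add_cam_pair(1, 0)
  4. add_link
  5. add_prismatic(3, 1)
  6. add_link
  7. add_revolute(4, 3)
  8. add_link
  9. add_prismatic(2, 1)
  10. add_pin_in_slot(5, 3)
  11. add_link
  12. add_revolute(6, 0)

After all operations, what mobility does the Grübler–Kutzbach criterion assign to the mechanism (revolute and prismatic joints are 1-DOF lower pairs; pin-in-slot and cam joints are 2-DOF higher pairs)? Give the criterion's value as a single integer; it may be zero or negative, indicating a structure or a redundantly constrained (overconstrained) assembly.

[1;0;0] (link 0 is ground)
L+ [2;0;0]
L+ [3;0;0]
C(1,0)∈J2 [3;0;1]
L+ [4;0;1]
P(3,1)∈J1 [4;1;1]
L+ [5;1;1]
R(4,3)∈J1 [5;2;1]
L+ [6;2;1]
P(2,1)∈J1 [6;3;1]
PS(5,3)∈J2 [6;3;2]
L+ [7;3;2]
R(6,0)∈J1 [7;4;2]
mobility = 18 − 8 − 2 = 8

M = 8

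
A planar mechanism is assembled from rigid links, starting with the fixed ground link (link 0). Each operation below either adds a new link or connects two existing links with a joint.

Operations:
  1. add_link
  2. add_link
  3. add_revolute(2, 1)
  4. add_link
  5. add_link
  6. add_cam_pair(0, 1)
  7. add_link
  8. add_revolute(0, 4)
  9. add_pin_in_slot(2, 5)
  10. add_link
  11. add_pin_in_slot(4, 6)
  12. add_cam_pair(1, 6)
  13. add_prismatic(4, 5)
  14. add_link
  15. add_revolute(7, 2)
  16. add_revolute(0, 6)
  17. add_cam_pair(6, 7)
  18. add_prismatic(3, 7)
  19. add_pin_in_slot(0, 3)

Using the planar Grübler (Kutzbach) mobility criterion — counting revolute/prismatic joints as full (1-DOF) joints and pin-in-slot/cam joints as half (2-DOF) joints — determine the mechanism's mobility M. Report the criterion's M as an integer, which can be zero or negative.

M = 3

link 0 = ground. State L|J1|J2 = 1|0|0
+link1  2|0|0
+link2  3|0|0
R(2,1) f=1→J1  3|1|0
+link3  4|1|0
+link4  5|1|0
C(0,1) f=2→J2  5|1|1
+link5  6|1|1
R(0,4) f=1→J1  6|2|1
PS(2,5) f=2→J2  6|2|2
+link6  7|2|2
PS(4,6) f=2→J2  7|2|3
C(1,6) f=2→J2  7|2|4
P(4,5) f=1→J1  7|3|4
+link7  8|3|4
R(7,2) f=1→J1  8|4|4
R(0,6) f=1→J1  8|5|4
C(6,7) f=2→J2  8|5|5
P(3,7) f=1→J1  8|6|5
PS(0,3) f=2→J2  8|6|6
M = 3(8−1)−2·6−6 = 21−12−6 = 3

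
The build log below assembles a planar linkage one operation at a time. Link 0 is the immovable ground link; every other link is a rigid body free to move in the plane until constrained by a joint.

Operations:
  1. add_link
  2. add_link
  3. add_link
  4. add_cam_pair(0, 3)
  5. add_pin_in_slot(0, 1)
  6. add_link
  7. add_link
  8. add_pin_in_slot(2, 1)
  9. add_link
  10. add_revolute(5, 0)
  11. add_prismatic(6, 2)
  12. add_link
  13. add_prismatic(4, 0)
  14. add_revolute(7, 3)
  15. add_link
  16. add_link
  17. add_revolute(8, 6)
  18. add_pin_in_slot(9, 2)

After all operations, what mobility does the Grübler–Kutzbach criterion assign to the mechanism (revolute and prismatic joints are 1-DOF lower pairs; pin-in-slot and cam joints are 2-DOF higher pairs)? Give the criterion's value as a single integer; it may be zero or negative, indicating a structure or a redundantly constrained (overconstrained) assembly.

M = 13

(L,J1,J2)=(1,0,0); link0 fixed
link1: (2,0,0)
link2: (3,0,0)
link3: (4,0,0)
C 0-3 [J2]: (4,0,1)
PS 0-1 [J2]: (4,0,2)
link4: (5,0,2)
link5: (6,0,2)
PS 2-1 [J2]: (6,0,3)
link6: (7,0,3)
R 5-0 [J1]: (7,1,3)
P 6-2 [J1]: (7,2,3)
link7: (8,2,3)
P 4-0 [J1]: (8,3,3)
R 7-3 [J1]: (8,4,3)
link8: (9,4,3)
link9: (10,4,3)
R 8-6 [J1]: (10,5,3)
PS 9-2 [J2]: (10,5,4)
Grübler: 3·9 − 2·5 − 4 = 13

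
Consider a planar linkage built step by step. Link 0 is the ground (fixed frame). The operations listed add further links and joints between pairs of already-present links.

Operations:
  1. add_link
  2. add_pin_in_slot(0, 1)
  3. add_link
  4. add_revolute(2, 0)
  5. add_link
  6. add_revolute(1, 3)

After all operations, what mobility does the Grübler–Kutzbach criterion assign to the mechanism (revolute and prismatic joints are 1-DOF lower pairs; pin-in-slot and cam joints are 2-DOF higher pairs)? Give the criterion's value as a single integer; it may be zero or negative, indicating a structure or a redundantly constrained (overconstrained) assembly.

M = 4

link 0 = ground. State L|J1|J2 = 1|0|0
+link1  2|0|0
PS(0,1) f=2→J2  2|0|1
+link2  3|0|1
R(2,0) f=1→J1  3|1|1
+link3  4|1|1
R(1,3) f=1→J1  4|2|1
M = 3(4−1)−2·2−1 = 9−4−1 = 4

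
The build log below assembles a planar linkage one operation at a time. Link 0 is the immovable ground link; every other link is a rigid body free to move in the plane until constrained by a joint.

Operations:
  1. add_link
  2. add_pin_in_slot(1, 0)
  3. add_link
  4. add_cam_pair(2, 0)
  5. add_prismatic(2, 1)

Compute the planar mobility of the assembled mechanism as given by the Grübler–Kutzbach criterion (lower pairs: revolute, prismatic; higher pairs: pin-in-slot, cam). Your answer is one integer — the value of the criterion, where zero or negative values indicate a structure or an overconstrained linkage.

link 0 = ground. State L|J1|J2 = 1|0|0
+link1  2|0|0
PS(1,0) f=2→J2  2|0|1
+link2  3|0|1
C(2,0) f=2→J2  3|0|2
P(2,1) f=1→J1  3|1|2
M = 3(3−1)−2·1−2 = 6−2−2 = 2

M = 2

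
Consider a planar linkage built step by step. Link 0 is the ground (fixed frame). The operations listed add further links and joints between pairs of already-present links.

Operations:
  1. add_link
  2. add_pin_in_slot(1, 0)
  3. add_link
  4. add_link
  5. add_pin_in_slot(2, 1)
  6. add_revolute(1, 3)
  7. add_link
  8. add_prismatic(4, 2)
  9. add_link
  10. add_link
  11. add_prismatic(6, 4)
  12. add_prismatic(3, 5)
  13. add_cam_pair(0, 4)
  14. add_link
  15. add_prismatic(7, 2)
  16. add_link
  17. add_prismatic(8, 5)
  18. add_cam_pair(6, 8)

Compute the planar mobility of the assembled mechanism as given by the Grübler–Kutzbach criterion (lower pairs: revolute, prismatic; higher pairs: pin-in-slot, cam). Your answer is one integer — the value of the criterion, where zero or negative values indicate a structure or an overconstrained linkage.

M = 8

(L,J1,J2)=(1,0,0); link0 fixed
link1: (2,0,0)
PS 1-0 [J2]: (2,0,1)
link2: (3,0,1)
link3: (4,0,1)
PS 2-1 [J2]: (4,0,2)
R 1-3 [J1]: (4,1,2)
link4: (5,1,2)
P 4-2 [J1]: (5,2,2)
link5: (6,2,2)
link6: (7,2,2)
P 6-4 [J1]: (7,3,2)
P 3-5 [J1]: (7,4,2)
C 0-4 [J2]: (7,4,3)
link7: (8,4,3)
P 7-2 [J1]: (8,5,3)
link8: (9,5,3)
P 8-5 [J1]: (9,6,3)
C 6-8 [J2]: (9,6,4)
Grübler: 3·8 − 2·6 − 4 = 8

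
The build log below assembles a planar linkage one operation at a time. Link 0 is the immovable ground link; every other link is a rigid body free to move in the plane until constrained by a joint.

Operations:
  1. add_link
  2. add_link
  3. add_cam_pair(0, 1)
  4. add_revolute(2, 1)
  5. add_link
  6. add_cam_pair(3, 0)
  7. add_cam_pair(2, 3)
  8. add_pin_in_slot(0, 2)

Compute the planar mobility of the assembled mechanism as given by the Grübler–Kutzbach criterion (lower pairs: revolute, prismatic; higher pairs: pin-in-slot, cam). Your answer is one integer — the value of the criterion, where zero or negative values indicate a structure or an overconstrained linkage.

L=1 J1=0 J2=0
add link → L=2 J1=0 J2=0
add link → L=3 J1=0 J2=0
C@0,1 dof=2 J2 → L=3 J1=0 J2=1
R@2,1 dof=1 J1 → L=3 J1=1 J2=1
add link → L=4 J1=1 J2=1
C@3,0 dof=2 J2 → L=4 J1=1 J2=2
C@2,3 dof=2 J2 → L=4 J1=1 J2=3
PS@0,2 dof=2 J2 → L=4 J1=1 J2=4
M=3(L−1)−2J1−J2=3·3−2·1−4=3

M = 3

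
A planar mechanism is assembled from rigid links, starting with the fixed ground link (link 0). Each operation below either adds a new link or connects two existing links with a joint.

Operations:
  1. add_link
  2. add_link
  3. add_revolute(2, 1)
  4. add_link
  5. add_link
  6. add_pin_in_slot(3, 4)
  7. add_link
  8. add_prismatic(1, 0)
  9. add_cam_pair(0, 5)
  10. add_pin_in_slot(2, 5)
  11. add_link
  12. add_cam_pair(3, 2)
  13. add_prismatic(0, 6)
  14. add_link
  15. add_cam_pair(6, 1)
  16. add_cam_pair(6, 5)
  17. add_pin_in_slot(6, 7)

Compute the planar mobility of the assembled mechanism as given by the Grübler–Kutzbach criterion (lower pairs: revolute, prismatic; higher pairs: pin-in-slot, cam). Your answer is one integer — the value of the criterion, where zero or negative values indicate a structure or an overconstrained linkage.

M = 8

L=1 J1=0 J2=0
add link → L=2 J1=0 J2=0
add link → L=3 J1=0 J2=0
R@2,1 dof=1 J1 → L=3 J1=1 J2=0
add link → L=4 J1=1 J2=0
add link → L=5 J1=1 J2=0
PS@3,4 dof=2 J2 → L=5 J1=1 J2=1
add link → L=6 J1=1 J2=1
P@1,0 dof=1 J1 → L=6 J1=2 J2=1
C@0,5 dof=2 J2 → L=6 J1=2 J2=2
PS@2,5 dof=2 J2 → L=6 J1=2 J2=3
add link → L=7 J1=2 J2=3
C@3,2 dof=2 J2 → L=7 J1=2 J2=4
P@0,6 dof=1 J1 → L=7 J1=3 J2=4
add link → L=8 J1=3 J2=4
C@6,1 dof=2 J2 → L=8 J1=3 J2=5
C@6,5 dof=2 J2 → L=8 J1=3 J2=6
PS@6,7 dof=2 J2 → L=8 J1=3 J2=7
M=3(L−1)−2J1−J2=3·7−2·3−7=8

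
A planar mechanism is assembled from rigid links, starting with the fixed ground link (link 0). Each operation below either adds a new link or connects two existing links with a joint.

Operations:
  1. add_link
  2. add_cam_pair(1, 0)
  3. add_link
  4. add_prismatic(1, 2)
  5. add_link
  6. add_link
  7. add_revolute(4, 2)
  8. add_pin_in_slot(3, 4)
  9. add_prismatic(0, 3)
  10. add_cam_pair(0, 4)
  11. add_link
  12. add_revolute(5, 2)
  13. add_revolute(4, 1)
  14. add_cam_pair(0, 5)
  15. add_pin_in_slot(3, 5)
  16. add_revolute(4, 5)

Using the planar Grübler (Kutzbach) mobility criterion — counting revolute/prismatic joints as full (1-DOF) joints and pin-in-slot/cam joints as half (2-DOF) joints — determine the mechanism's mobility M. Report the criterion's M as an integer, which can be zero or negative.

M = -2

link 0 = ground. State L|J1|J2 = 1|0|0
+link1  2|0|0
C(1,0) f=2→J2  2|0|1
+link2  3|0|1
P(1,2) f=1→J1  3|1|1
+link3  4|1|1
+link4  5|1|1
R(4,2) f=1→J1  5|2|1
PS(3,4) f=2→J2  5|2|2
P(0,3) f=1→J1  5|3|2
C(0,4) f=2→J2  5|3|3
+link5  6|3|3
R(5,2) f=1→J1  6|4|3
R(4,1) f=1→J1  6|5|3
C(0,5) f=2→J2  6|5|4
PS(3,5) f=2→J2  6|5|5
R(4,5) f=1→J1  6|6|5
M = 3(6−1)−2·6−5 = 15−12−5 = -2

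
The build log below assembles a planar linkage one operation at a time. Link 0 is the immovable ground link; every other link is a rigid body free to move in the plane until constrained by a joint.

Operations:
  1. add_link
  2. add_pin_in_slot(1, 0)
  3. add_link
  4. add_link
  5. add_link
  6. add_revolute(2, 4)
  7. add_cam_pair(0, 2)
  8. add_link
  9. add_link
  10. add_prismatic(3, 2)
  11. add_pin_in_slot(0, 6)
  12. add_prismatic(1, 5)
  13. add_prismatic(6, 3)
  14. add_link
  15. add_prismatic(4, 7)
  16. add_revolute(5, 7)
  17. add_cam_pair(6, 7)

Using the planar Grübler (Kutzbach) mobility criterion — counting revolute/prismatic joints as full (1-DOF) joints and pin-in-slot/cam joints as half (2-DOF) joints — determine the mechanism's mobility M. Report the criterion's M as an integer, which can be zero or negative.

L=1 J1=0 J2=0
add link → L=2 J1=0 J2=0
PS@1,0 dof=2 J2 → L=2 J1=0 J2=1
add link → L=3 J1=0 J2=1
add link → L=4 J1=0 J2=1
add link → L=5 J1=0 J2=1
R@2,4 dof=1 J1 → L=5 J1=1 J2=1
C@0,2 dof=2 J2 → L=5 J1=1 J2=2
add link → L=6 J1=1 J2=2
add link → L=7 J1=1 J2=2
P@3,2 dof=1 J1 → L=7 J1=2 J2=2
PS@0,6 dof=2 J2 → L=7 J1=2 J2=3
P@1,5 dof=1 J1 → L=7 J1=3 J2=3
P@6,3 dof=1 J1 → L=7 J1=4 J2=3
add link → L=8 J1=4 J2=3
P@4,7 dof=1 J1 → L=8 J1=5 J2=3
R@5,7 dof=1 J1 → L=8 J1=6 J2=3
C@6,7 dof=2 J2 → L=8 J1=6 J2=4
M=3(L−1)−2J1−J2=3·7−2·6−4=5

M = 5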